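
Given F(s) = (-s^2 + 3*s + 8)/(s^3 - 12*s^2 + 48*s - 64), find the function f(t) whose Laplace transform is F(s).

Factor the denominator: s^3 - 12*s^2 + 48*s - 64 = (s - 4)^3.
Partial fraction decomposition gives [-1/(s - 4)] + [-5/(s - 4)^2] + [4/(s - 4)^3].
Invert each term: -1/(s - 4) ↔ -e^(4t); -5/(s - 4)^2 ↔ -5t·e^(4t); 4/(s - 4)^3 ↔ (2)t^2·e^(4t).

f(t) = 2*t^2*exp(4*t) - 5*t*exp(4*t) - exp(4*t)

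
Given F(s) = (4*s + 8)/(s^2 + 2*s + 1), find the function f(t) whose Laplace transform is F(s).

Factor the denominator: s^2 + 2*s + 1 = (s + 1)^2.
Partial fraction decomposition gives [4/(s + 1)] + [4/(s + 1)^2].
Invert each term: 4/(s + 1) ↔ 4e^(-t); 4/(s + 1)^2 ↔ 4t·e^(-t).

f(t) = 4*t*exp(-t) + 4*exp(-t)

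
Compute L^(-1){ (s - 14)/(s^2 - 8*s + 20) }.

Complete the square in the denominator: s^2 - 8*s + 20 = (s - 4)^2 + 2^2.
Split the numerator to match: s - 14 = 1·(s - 4) - 5·2.
Invert each term: 1·(s - 4)/((s - 4)^2 + 4) ↔ e^(4t)cos(2t); -5·2/((s - 4)^2 + 4) ↔ -5e^(4t)sin(2t).

-5*exp(4*t)*sin(2*t) + exp(4*t)*cos(2*t)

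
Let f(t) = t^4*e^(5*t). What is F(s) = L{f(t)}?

F(s) = 24/(s - 5)^5

L{t^4} = 4!/s^5 = 24/s^5.
By the first shifting theorem, multiplying by e^(5t) replaces s with s - 5.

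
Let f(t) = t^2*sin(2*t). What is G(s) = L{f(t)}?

G(s) = 4*(3*s^2 - 4)/(s^2 + 4)^3

L{sin(2t)} = 2/(s^2 + 4).
Then apply L{t^2·g(t)} = (-1)^2 d^2/ds^2[H(s)] with H(s) = 2/(s^2 + 4):
differentiating 2 times and applying the sign gives 4*(3*s^2 - 4)/(s^2 + 4)^3.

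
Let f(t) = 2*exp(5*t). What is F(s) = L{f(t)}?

L{2} = 2/s.
By the first shifting theorem, multiplying by e^(5t) replaces s with s - 5.

F(s) = 2/(s - 5)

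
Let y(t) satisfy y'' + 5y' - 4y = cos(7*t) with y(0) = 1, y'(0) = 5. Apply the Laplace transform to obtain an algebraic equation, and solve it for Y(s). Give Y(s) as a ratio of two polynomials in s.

Y(s) = (s^3 + 10*s^2 + 50*s + 490)/(s^4 + 5*s^3 + 45*s^2 + 245*s - 196)

Take the Laplace transform of both sides.
Using L{y''} = s^2 Y - s·y(0) - y'(0) and L{y'} = sY - y(0), with y(0) = 1, y'(0) = 5, the left side becomes (s^2 + 5*s - 4)Y - (s + 10).
The right side is L{cos(7*t)} = s/(s^2 + 49).
So (s^2 + 5*s - 4)Y = s/(s^2 + 49) + (s + 10).
Divide through and combine into a single rational function.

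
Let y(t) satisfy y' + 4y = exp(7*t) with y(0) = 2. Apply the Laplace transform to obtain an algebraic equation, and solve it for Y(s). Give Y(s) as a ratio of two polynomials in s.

Apply the Laplace transform to the equation.
With L{y'} = sY - y(0) = sY - 2: the LHS transforms to (s + 4)Y - (2).
The right side is L{exp(7*t)} = 1/(s - 7).
So (s + 4)Y = 1/(s - 7) + (2).
Divide through and combine into a single rational function.

Y(s) = (2*s - 13)/(s^2 - 3*s - 28)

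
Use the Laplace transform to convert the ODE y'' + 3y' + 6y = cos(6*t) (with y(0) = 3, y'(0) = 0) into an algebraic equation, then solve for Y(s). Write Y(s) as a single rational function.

Laplace-transform each side.
The derivative rules (L{y''} = s^2 Y - s·y(0) - y'(0) and L{y'} = sY - y(0), with y(0) = 3, y'(0) = 0) turn the left side into (s^2 + 3*s + 6)Y - (3*s + 9).
The right side is L{cos(6*t)} = s/(s^2 + 36).
So (s^2 + 3*s + 6)Y = s/(s^2 + 36) + (3*s + 9).
Isolate Y and clear denominators.

Y(s) = (3*s^3 + 9*s^2 + 109*s + 324)/(s^4 + 3*s^3 + 42*s^2 + 108*s + 216)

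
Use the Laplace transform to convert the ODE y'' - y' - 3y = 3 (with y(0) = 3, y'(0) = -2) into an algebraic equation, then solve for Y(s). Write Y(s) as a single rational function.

Y(s) = (3*s^2 - 5*s + 3)/(s^3 - s^2 - 3*s)

Transform both sides with L{·}.
Using L{y''} = s^2 Y - s·y(0) - y'(0) and L{y'} = sY - y(0), with y(0) = 3, y'(0) = -2, the left side becomes (s^2 - s - 3)Y - (3*s - 5).
The right side is L{3} = 3/s.
So (s^2 - s - 3)Y = 3/s + (3*s - 5).
Divide through and combine into a single rational function.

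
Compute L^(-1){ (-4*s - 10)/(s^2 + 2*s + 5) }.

Complete the square in the denominator: s^2 + 2*s + 5 = (s + 1)^2 + 2^2.
Split the numerator to match: -4*s - 10 = -4·(s + 1) - 3·2.
Invert each term: -4·(s + 1)/((s + 1)^2 + 4) ↔ -4e^(-t)cos(2t); -3·2/((s + 1)^2 + 4) ↔ -3e^(-t)sin(2t).

-3*exp(-t)*sin(2*t) - 4*exp(-t)*cos(2*t)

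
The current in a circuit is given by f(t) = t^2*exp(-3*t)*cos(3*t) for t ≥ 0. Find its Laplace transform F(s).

L{cos(3t)} = s/(s^2 + 9).
Multiplying by e^(-3t) shifts s → s + 3, so L{exp(-3*t)*cos(3*t)} = (s + 3)/((s + 3)^2 + 9).
Then apply L{t^2·g(t)} = (-1)^2 d^2/ds^2[G(s)] with G(s) = (s + 3)/((s + 3)^2 + 9):
differentiating 2 times and applying the sign gives 2*(s + 3)*(s^2 + 6*s - 18)/(s^2 + 6*s + 18)^3.

F(s) = 2*(s + 3)*(s^2 + 6*s - 18)/(s^2 + 6*s + 18)^3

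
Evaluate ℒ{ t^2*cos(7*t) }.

L{cos(7t)} = s/(s^2 + 49).
Then apply L{t^2·g(t)} = (-1)^2 d^2/ds^2[G(s)] with G(s) = s/(s^2 + 49):
differentiating 2 times and applying the sign gives 2*s*(s^2 - 147)/(s^2 + 49)^3.

2*s*(s^2 - 147)/(s^2 + 49)^3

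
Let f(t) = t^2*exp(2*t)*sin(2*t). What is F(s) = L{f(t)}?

L{sin(2t)} = 2/(s^2 + 4).
Multiplying by e^(2t) shifts s → s - 2, so L{exp(2*t)*sin(2*t)} = 2/((s - 2)^2 + 4).
Then apply L{t^2·g(t)} = (-1)^2 d^2/ds^2[G(s)] with G(s) = 2/((s - 2)^2 + 4):
differentiating 2 times and applying the sign gives 4*(3*s^2 - 12*s + 8)/(s^2 - 4*s + 8)^3.

F(s) = 4*(3*s^2 - 12*s + 8)/(s^2 - 4*s + 8)^3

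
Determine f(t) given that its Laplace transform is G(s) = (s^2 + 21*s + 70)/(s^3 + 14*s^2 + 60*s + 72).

Factor the denominator: s^3 + 14*s^2 + 60*s + 72 = (s + 2)*(s + 6)^2.
Partial fraction decomposition gives [-1/(s + 6)] + [5/(s + 6)^2] + [2/(s + 2)].
Invert each term: -1/(s + 6) ↔ -e^(-6t); 5/(s + 6)^2 ↔ 5t·e^(-6t); 2/(s + 2) ↔ 2e^(-2t).

f(t) = 5*t*exp(-6*t) + 2*exp(-2*t) - exp(-6*t)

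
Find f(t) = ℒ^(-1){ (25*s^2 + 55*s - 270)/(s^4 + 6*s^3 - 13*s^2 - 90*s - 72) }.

f(t) = exp(4*t) + 6*exp(-t) - 5*exp(-3*t) - 2*exp(-6*t)

Factor the denominator: s^4 + 6*s^3 - 13*s^2 - 90*s - 72 = (s - 4)*(s + 1)*(s + 3)*(s + 6).
Partial fraction decomposition gives [-2/(s + 6)] + [-5/(s + 3)] + [1/(s - 4)] + [6/(s + 1)].
Invert each term: -2/(s + 6) ↔ -2e^(-6t); -5/(s + 3) ↔ -5e^(-3t); 1/(s - 4) ↔ e^(4t); 6/(s + 1) ↔ 6e^(-t).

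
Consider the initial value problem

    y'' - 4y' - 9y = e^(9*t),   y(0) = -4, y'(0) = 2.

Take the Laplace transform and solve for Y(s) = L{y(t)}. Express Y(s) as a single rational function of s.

Y(s) = (-4*s^2 + 54*s - 161)/(s^3 - 13*s^2 + 27*s + 81)

Apply the Laplace transform to the equation.
The derivative rules (L{y''} = s^2 Y - s·y(0) - y'(0) and L{y'} = sY - y(0), with y(0) = -4, y'(0) = 2) turn the left side into (s^2 - 4*s - 9)Y - (-4*s + 18).
The right side is L{e^(9*t)} = 1/(s - 9).
So (s^2 - 4*s - 9)Y = 1/(s - 9) + (-4*s + 18).
Solve for Y(s) and write it as one ratio of polynomials.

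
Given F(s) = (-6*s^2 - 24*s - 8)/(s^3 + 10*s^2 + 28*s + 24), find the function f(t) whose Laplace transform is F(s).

Factor the denominator: s^3 + 10*s^2 + 28*s + 24 = (s + 2)^2*(s + 6).
Partial fraction decomposition gives [-1/(s + 2)] + [4/(s + 2)^2] + [-5/(s + 6)].
Invert each term: -1/(s + 2) ↔ -e^(-2t); 4/(s + 2)^2 ↔ 4t·e^(-2t); -5/(s + 6) ↔ -5e^(-6t).

f(t) = 4*t*exp(-2*t) - exp(-2*t) - 5*exp(-6*t)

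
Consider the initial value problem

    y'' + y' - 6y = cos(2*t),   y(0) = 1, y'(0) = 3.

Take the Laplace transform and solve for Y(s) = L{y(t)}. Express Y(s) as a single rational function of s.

Y(s) = (s^3 + 4*s^2 + 5*s + 16)/(s^4 + s^3 - 2*s^2 + 4*s - 24)

Transform both sides with L{·}.
The derivative rules (L{y''} = s^2 Y - s·y(0) - y'(0) and L{y'} = sY - y(0), with y(0) = 1, y'(0) = 3) turn the left side into (s^2 + s - 6)Y - (s + 4).
The right side is L{cos(2*t)} = s/(s^2 + 4).
So (s^2 + s - 6)Y = s/(s^2 + 4) + (s + 4).
Isolate Y and clear denominators.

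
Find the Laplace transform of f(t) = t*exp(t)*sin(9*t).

18*(s - 1)/(s^2 - 2*s + 82)^2

L{sin(9t)} = 9/(s^2 + 81).
Multiplying by e^(t) shifts s → s - 1, so L{exp(t)*sin(9*t)} = 9/((s - 1)^2 + 81).
Then apply L{t·g(t)} = -d/ds[G(s)] with G(s) = 9/((s - 1)^2 + 81):
differentiating 1 time and applying the sign gives 18*(s - 1)/(s^2 - 2*s + 82)^2.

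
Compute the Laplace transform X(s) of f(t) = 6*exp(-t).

L{6} = 6/s.
By the first shifting theorem, multiplying by e^(-t) replaces s with s + 1.

X(s) = 6/(s + 1)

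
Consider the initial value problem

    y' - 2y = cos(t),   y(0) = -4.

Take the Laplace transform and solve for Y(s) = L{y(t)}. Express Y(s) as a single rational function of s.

Y(s) = (-4*s^2 + s - 4)/(s^3 - 2*s^2 + s - 2)

Apply the Laplace transform to the equation.
Using L{y'} = sY - y(0) = sY - (-4), the left side becomes (s - 2)Y - (-4).
The right side is L{cos(t)} = s/(s^2 + 1).
So (s - 2)Y = s/(s^2 + 1) + (-4).
Isolate Y and clear denominators.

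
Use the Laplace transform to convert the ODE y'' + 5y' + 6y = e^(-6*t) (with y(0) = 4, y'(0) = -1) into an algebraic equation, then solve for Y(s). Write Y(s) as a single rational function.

Laplace-transform each side.
With L{y''} = s^2 Y - s·y(0) - y'(0) and L{y'} = sY - y(0), with y(0) = 4, y'(0) = -1: the LHS transforms to (s^2 + 5*s + 6)Y - (4*s + 19).
The right side is L{e^(-6*t)} = 1/(s + 6).
So (s^2 + 5*s + 6)Y = 1/(s + 6) + (4*s + 19).
Isolate Y and clear denominators.

Y(s) = (4*s^2 + 43*s + 115)/(s^3 + 11*s^2 + 36*s + 36)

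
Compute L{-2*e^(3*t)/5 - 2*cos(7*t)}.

The transform is linear, so treat each term independently.
(-2/5)·[L{e^(3t)} = 1/(s - 3)]; (-2)·[L{cos(7t)} = s/(s^2 + 49)].

-2*s/(s^2 + 49) - 2/(5*(s - 3))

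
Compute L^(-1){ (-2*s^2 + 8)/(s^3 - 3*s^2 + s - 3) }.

-exp(3*t) - 3*sin(t) - cos(t)

Factor the denominator: s^3 - 3*s^2 + s - 3 = (s - 3)*(s^2 + 1).
Partial fraction decomposition gives [-1/(s - 3)] + [-s/(s^2 + 1)] + [-3/(s^2 + 1)].
Invert each term: -1/(s - 3) ↔ -e^(3t); -1·s/(s^2 + 1) ↔ -cos(t); -3·1/(s^2 + 1) ↔ -3sin(t).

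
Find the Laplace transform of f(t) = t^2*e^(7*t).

2/(s - 7)^3

L{e^(7t)} = 1/(s - 7).
Then apply L{t^2·g(t)} = (-1)^2 d^2/ds^2[H(s)] with H(s) = 1/(s - 7):
differentiating 2 times and applying the sign gives 2/(s - 7)^3.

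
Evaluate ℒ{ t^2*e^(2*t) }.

L{t^2} = 2!/s^3 = 2/s^3.
By the first shifting theorem, multiplying by e^(2t) replaces s with s - 2.

2/(s - 2)^3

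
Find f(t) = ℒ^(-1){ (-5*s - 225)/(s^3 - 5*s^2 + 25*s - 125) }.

Factor the denominator: s^3 - 5*s^2 + 25*s - 125 = (s - 5)*(s^2 + 25).
Partial fraction decomposition gives [-5/(s - 5)] + [5*s/(s^2 + 25)] + [20/(s^2 + 25)].
Invert each term: -5/(s - 5) ↔ -5e^(5t); 5·s/(s^2 + 25) ↔ 5cos(5t); 4·5/(s^2 + 25) ↔ 4sin(5t).

f(t) = -5*exp(5*t) + 4*sin(5*t) + 5*cos(5*t)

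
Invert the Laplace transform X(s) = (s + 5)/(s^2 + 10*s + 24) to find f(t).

f(t) = exp(-5*t)*cosh(t)

Rewrite the denominator: s^2 + 10*s + 24 = (s + 5)^2 - 1.
The form in (s + 5) signals a first-shifting-theorem factor e^(-5t).
Since L{cosh(t)} = s/(s^2 - 1), the inverse is e^(-5*t)*cosh(t).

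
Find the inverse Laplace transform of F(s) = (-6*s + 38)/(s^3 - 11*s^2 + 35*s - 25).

Factor the denominator: s^3 - 11*s^2 + 35*s - 25 = (s - 5)^2*(s - 1).
Partial fraction decomposition gives [-2/(s - 5)] + [2/(s - 5)^2] + [2/(s - 1)].
Invert each term: -2/(s - 5) ↔ -2e^(5t); 2/(s - 5)^2 ↔ 2t·e^(5t); 2/(s - 1) ↔ 2e^(t).

2*t*exp(5*t) - 2*exp(5*t) + 2*exp(t)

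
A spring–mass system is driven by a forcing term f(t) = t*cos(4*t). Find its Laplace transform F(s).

F(s) = (s - 4)*(s + 4)/(s^2 + 16)^2

L{cos(4t)} = s/(s^2 + 16).
Then apply L{t·g(t)} = -d/ds[G(s)] with G(s) = s/(s^2 + 16):
differentiating 1 time and applying the sign gives (s - 4)*(s + 4)/(s^2 + 16)^2.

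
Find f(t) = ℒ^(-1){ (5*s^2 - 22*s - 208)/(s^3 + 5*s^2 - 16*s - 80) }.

f(t) = -3*exp(4*t) + 5*exp(-4*t) + 3*exp(-5*t)

Factor the denominator: s^3 + 5*s^2 - 16*s - 80 = (s - 4)*(s + 4)*(s + 5).
Partial fraction decomposition gives [5/(s + 4)] + [-3/(s - 4)] + [3/(s + 5)].
Invert each term: 5/(s + 4) ↔ 5e^(-4t); -3/(s - 4) ↔ -3e^(4t); 3/(s + 5) ↔ 3e^(-5t).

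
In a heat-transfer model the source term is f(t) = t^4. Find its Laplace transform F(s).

L{t^4} = 4!/s^5 = 24/s^5.

F(s) = 24/s^5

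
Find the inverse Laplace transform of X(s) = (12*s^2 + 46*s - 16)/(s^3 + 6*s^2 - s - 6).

Factor the denominator: s^3 + 6*s^2 - s - 6 = (s - 1)*(s + 1)*(s + 6).
Partial fraction decomposition gives [4/(s + 6)] + [3/(s - 1)] + [5/(s + 1)].
Invert each term: 4/(s + 6) ↔ 4e^(-6t); 3/(s - 1) ↔ 3e^(t); 5/(s + 1) ↔ 5e^(-t).

3*exp(t) + 5*exp(-t) + 4*exp(-6*t)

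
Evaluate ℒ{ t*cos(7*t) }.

L{cos(7t)} = s/(s^2 + 49).
Then apply L{t·g(t)} = -d/ds[G(s)] with G(s) = s/(s^2 + 49):
differentiating 1 time and applying the sign gives (s - 7)*(s + 7)/(s^2 + 49)^2.

(s - 7)*(s + 7)/(s^2 + 49)^2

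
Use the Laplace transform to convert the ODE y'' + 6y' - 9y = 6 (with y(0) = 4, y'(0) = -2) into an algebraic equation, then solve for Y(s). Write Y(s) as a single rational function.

Y(s) = (4*s^2 + 22*s + 6)/(s^3 + 6*s^2 - 9*s)

Take the Laplace transform of both sides.
Using L{y''} = s^2 Y - s·y(0) - y'(0) and L{y'} = sY - y(0), with y(0) = 4, y'(0) = -2, the left side becomes (s^2 + 6*s - 9)Y - (4*s + 22).
The right side is L{6} = 6/s.
So (s^2 + 6*s - 9)Y = 6/s + (4*s + 22).
Divide through and combine into a single rational function.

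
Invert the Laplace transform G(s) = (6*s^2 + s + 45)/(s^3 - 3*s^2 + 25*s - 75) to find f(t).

f(t) = 3*exp(3*t) + 2*sin(5*t) + 3*cos(5*t)

Factor the denominator: s^3 - 3*s^2 + 25*s - 75 = (s - 3)*(s^2 + 25).
Partial fraction decomposition gives [3/(s - 3)] + [3*s/(s^2 + 25)] + [10/(s^2 + 25)].
Invert each term: 3/(s - 3) ↔ 3e^(3t); 3·s/(s^2 + 25) ↔ 3cos(5t); 2·5/(s^2 + 25) ↔ 2sin(5t).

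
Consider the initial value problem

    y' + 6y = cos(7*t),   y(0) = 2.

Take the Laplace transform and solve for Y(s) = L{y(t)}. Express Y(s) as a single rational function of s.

Transform both sides with L{·}.
The derivative rules (L{y'} = sY - y(0) = sY - 2) turn the left side into (s + 6)Y - (2).
The right side is L{cos(7*t)} = s/(s^2 + 49).
So (s + 6)Y = s/(s^2 + 49) + (2).
Divide through and combine into a single rational function.

Y(s) = (2*s^2 + s + 98)/(s^3 + 6*s^2 + 49*s + 294)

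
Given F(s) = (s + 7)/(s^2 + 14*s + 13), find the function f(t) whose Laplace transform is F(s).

Rewrite the denominator: s^2 + 14*s + 13 = (s + 7)^2 - 36.
The form in (s + 7) signals a first-shifting-theorem factor e^(-7t).
Since L{cosh(6t)} = s/(s^2 - 36), the inverse is e^(-7*t)*cosh(6*t).

f(t) = exp(-7*t)*cosh(6*t)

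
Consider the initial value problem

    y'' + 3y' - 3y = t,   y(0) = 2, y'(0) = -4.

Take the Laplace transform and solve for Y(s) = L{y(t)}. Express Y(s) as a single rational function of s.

Y(s) = (2*s^3 + 2*s^2 + 1)/(s^4 + 3*s^3 - 3*s^2)

Take the Laplace transform of both sides.
Using L{y''} = s^2 Y - s·y(0) - y'(0) and L{y'} = sY - y(0), with y(0) = 2, y'(0) = -4, the left side becomes (s^2 + 3*s - 3)Y - (2*s + 2).
The right side is L{t} = s^(-2).
So (s^2 + 3*s - 3)Y = s^(-2) + (2*s + 2).
Divide through and combine into a single rational function.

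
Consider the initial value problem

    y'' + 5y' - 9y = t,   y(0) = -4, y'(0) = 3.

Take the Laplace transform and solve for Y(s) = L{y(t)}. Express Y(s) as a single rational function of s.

Y(s) = (-4*s^3 - 17*s^2 + 1)/(s^4 + 5*s^3 - 9*s^2)

Apply the Laplace transform to the equation.
With L{y''} = s^2 Y - s·y(0) - y'(0) and L{y'} = sY - y(0), with y(0) = -4, y'(0) = 3: the LHS transforms to (s^2 + 5*s - 9)Y - (-4*s - 17).
The right side is L{t} = s^(-2).
So (s^2 + 5*s - 9)Y = s^(-2) + (-4*s - 17).
Isolate Y and clear denominators.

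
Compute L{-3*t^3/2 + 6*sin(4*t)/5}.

24/(5*(s^2 + 16)) - 9/s^4

The transform is linear, so treat each term independently.
(6/5)·[L{sin(4t)} = 4/(s^2 + 16)]; (-3/2)·[L{t^3} = 3!/s^4 = 6/s^4].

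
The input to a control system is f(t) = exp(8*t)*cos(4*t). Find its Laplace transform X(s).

X(s) = (s - 8)/((s - 8)^2 + 16)

L{cos(4t)} = s/(s^2 + 16).
By the first shifting theorem, multiplying by e^(8t) replaces s with s - 8.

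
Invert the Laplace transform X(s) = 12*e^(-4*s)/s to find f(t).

The factor e^(-4s) signals a time shift by c = 4 (second shifting theorem).
L{12} = 12/s, so L^-1{12/s} = 12.
Hence the inverse is u(t - 4) times that function evaluated at t - 4.

f(t) = Heaviside(t - 4)*(12)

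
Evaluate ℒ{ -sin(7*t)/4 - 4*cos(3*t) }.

-4*s/(s^2 + 9) - 7/(4*(s^2 + 49))

By linearity of the Laplace transform, transform each term separately.
(-4)·[L{cos(3t)} = s/(s^2 + 9)]; (-1/4)·[L{sin(7t)} = 7/(s^2 + 49)].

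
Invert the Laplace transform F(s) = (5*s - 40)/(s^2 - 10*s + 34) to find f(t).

Complete the square in the denominator: s^2 - 10*s + 34 = (s - 5)^2 + 3^2.
Split the numerator to match: 5*s - 40 = 5·(s - 5) - 5·3.
Invert each term: 5·(s - 5)/((s - 5)^2 + 9) ↔ 5e^(5t)cos(3t); -5·3/((s - 5)^2 + 9) ↔ -5e^(5t)sin(3t).

f(t) = -5*exp(5*t)*sin(3*t) + 5*exp(5*t)*cos(3*t)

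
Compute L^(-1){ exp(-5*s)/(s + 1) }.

Heaviside(t - 5)*(exp(-t + 5))

The factor e^(-5s) signals a time shift by c = 5 (second shifting theorem).
L{e^(-t)} = 1/(s + 1), so L^-1{1/(s + 1)} = exp(-t).
Hence the inverse is u(t - 5) times that function evaluated at t - 5.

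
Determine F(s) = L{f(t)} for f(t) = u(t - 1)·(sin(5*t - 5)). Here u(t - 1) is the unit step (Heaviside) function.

By the second shifting theorem, L{u(t - c)·g(t - c)} = e^(-cs)·G(s) with c = 1 and G(s) = L{g(t)}.
L{sin(5t)} = 5/(s^2 + 25).

F(s) = 5*exp(-s)/(s^2 + 25)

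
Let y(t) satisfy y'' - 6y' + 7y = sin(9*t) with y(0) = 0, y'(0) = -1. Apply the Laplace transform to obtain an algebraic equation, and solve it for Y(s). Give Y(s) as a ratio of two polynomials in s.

Apply the Laplace transform to the equation.
The derivative rules (L{y''} = s^2 Y - s·y(0) - y'(0) and L{y'} = sY - y(0), with y(0) = 0, y'(0) = -1) turn the left side into (s^2 - 6*s + 7)Y - (-1).
The right side is L{sin(9*t)} = 9/(s^2 + 81).
So (s^2 - 6*s + 7)Y = 9/(s^2 + 81) + (-1).
Divide through and combine into a single rational function.

Y(s) = (-s^2 - 72)/(s^4 - 6*s^3 + 88*s^2 - 486*s + 567)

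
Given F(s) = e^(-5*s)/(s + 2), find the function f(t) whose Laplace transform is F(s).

f(t) = Heaviside(t - 5)*(exp(-2*t + 10))

The factor e^(-5s) signals a time shift by c = 5 (second shifting theorem).
L{e^(-2t)} = 1/(s + 2), so L^-1{1/(s + 2)} = e^(-2*t).
Hence the inverse is u(t - 5) times that function evaluated at t - 5.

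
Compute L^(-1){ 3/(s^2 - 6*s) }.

exp(3*t)*sinh(3*t)

Rewrite the denominator: s^2 - 6*s = (s - 3)^2 - 9.
The form in (s - 3) signals a first-shifting-theorem factor e^(3t).
Since L{sinh(3t)} = 3/(s^2 - 9), the inverse is e^(3*t)*sinh(3*t).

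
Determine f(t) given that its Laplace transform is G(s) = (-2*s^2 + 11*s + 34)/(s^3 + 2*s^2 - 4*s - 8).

Factor the denominator: s^3 + 2*s^2 - 4*s - 8 = (s - 2)*(s + 2)^2.
Partial fraction decomposition gives [-5/(s + 2)] + [-1/(s + 2)^2] + [3/(s - 2)].
Invert each term: -5/(s + 2) ↔ -5e^(-2t); -1/(s + 2)^2 ↔ -t·e^(-2t); 3/(s - 2) ↔ 3e^(2t).

f(t) = -t*exp(-2*t) + 3*exp(2*t) - 5*exp(-2*t)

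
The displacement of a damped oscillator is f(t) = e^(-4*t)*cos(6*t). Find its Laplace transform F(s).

L{cos(6t)} = s/(s^2 + 36).
By the first shifting theorem, multiplying by e^(-4t) replaces s with s + 4.

F(s) = (s + 4)/((s + 4)^2 + 36)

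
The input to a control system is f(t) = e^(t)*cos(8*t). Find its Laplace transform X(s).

X(s) = (s - 1)/((s - 1)^2 + 64)

L{cos(8t)} = s/(s^2 + 64).
By the first shifting theorem, multiplying by e^(t) replaces s with s - 1.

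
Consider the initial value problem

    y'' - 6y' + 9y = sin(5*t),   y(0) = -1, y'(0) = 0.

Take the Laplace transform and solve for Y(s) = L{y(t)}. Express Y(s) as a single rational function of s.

Transform both sides with L{·}.
Using L{y''} = s^2 Y - s·y(0) - y'(0) and L{y'} = sY - y(0), with y(0) = -1, y'(0) = 0, the left side becomes (s^2 - 6*s + 9)Y - (-s + 6).
The right side is L{sin(5*t)} = 5/(s^2 + 25).
So (s^2 - 6*s + 9)Y = 5/(s^2 + 25) + (-s + 6).
Isolate Y and clear denominators.

Y(s) = (-s^3 + 6*s^2 - 25*s + 155)/(s^4 - 6*s^3 + 34*s^2 - 150*s + 225)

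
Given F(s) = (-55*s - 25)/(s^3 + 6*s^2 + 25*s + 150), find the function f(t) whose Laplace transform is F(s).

Factor the denominator: s^3 + 6*s^2 + 25*s + 150 = (s + 6)*(s^2 + 25).
Partial fraction decomposition gives [5/(s + 6)] + [-5*s/(s^2 + 25)] + [-25/(s^2 + 25)].
Invert each term: 5/(s + 6) ↔ 5e^(-6t); -5·s/(s^2 + 25) ↔ -5cos(5t); -5·5/(s^2 + 25) ↔ -5sin(5t).

f(t) = -5*sin(5*t) - 5*cos(5*t) + 5*exp(-6*t)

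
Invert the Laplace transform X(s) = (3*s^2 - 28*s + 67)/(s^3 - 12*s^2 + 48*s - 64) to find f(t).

f(t) = 3*t^2*exp(4*t)/2 - 4*t*exp(4*t) + 3*exp(4*t)

Factor the denominator: s^3 - 12*s^2 + 48*s - 64 = (s - 4)^3.
Partial fraction decomposition gives [3/(s - 4)] + [-4/(s - 4)^2] + [3/(s - 4)^3].
Invert each term: 3/(s - 4) ↔ 3e^(4t); -4/(s - 4)^2 ↔ -4t·e^(4t); 3/(s - 4)^3 ↔ (3/2)t^2·e^(4t).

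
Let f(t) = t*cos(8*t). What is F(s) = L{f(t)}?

F(s) = (s - 8)*(s + 8)/(s^2 + 64)^2

L{cos(8t)} = s/(s^2 + 64).
Then apply L{t·g(t)} = -d/ds[G(s)] with G(s) = s/(s^2 + 64):
differentiating 1 time and applying the sign gives (s - 8)*(s + 8)/(s^2 + 64)^2.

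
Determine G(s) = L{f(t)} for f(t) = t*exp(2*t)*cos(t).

G(s) = (s - 3)*(s - 1)/(s^2 - 4*s + 5)^2

L{cos(t)} = s/(s^2 + 1).
Multiplying by e^(2t) shifts s → s - 2, so L{exp(2*t)*cos(t)} = (s - 2)/((s - 2)^2 + 1).
Then apply L{t·g(t)} = -d/ds[H(s)] with H(s) = (s - 2)/((s - 2)^2 + 1):
differentiating 1 time and applying the sign gives (s - 3)*(s - 1)/(s^2 - 4*s + 5)^2.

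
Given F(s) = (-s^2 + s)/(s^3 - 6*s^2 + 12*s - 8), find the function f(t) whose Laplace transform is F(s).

Factor the denominator: s^3 - 6*s^2 + 12*s - 8 = (s - 2)^3.
Partial fraction decomposition gives [-1/(s - 2)] + [-3/(s - 2)^2] + [-2/(s - 2)^3].
Invert each term: -1/(s - 2) ↔ -e^(2t); -3/(s - 2)^2 ↔ -3t·e^(2t); -2/(s - 2)^3 ↔ (-1)t^2·e^(2t).

f(t) = -t^2*exp(2*t) - 3*t*exp(2*t) - exp(2*t)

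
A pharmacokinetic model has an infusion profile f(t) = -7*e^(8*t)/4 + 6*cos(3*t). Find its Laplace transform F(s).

F(s) = 6*s/(s^2 + 9) - 7/(4*(s - 8))

By linearity of the Laplace transform, transform each term separately.
(-7/4)·[L{e^(8t)} = 1/(s - 8)]; (6)·[L{cos(3t)} = s/(s^2 + 9)].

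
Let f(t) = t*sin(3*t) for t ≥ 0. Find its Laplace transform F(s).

L{sin(3t)} = 3/(s^2 + 9).
Then apply L{t·g(t)} = -d/ds[G(s)] with G(s) = 3/(s^2 + 9):
differentiating 1 time and applying the sign gives 6*s/(s^2 + 9)^2.

F(s) = 6*s/(s^2 + 9)^2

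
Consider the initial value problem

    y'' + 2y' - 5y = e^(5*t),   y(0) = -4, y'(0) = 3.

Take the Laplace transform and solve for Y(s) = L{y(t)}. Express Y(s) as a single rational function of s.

Y(s) = (-4*s^2 + 15*s + 26)/(s^3 - 3*s^2 - 15*s + 25)

Laplace-transform each side.
Using L{y''} = s^2 Y - s·y(0) - y'(0) and L{y'} = sY - y(0), with y(0) = -4, y'(0) = 3, the left side becomes (s^2 + 2*s - 5)Y - (-4*s - 5).
The right side is L{e^(5*t)} = 1/(s - 5).
So (s^2 + 2*s - 5)Y = 1/(s - 5) + (-4*s - 5).
Solve for Y(s) and write it as one ratio of polynomials.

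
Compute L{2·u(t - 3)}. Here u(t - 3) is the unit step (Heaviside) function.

By the second shifting theorem, L{u(t - c)·g(t - c)} = e^(-cs)·G(s) with c = 3 and G(s) = L{g(t)}.
L{2} = 2/s.

2*exp(-3*s)/s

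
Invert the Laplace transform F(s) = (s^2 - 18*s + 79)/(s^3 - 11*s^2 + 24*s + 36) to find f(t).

f(t) = t*exp(6*t) - exp(6*t) + 2*exp(-t)

Factor the denominator: s^3 - 11*s^2 + 24*s + 36 = (s - 6)^2*(s + 1).
Partial fraction decomposition gives [-1/(s - 6)] + [(s - 6)^(-2)] + [2/(s + 1)].
Invert each term: -1/(s - 6) ↔ -e^(6t); 1/(s - 6)^2 ↔ t·e^(6t); 2/(s + 1) ↔ 2e^(-t).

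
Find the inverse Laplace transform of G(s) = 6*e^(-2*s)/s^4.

Heaviside(t - 2)*((t - 2)^3)

The factor e^(-2s) signals a time shift by c = 2 (second shifting theorem).
L{t^3} = 3!/s^4 = 6/s^4, so L^-1{6/s^4} = t^3.
Hence the inverse is u(t - 2) times that function evaluated at t - 2.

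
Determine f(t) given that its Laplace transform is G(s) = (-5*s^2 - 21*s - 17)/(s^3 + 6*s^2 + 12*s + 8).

f(t) = 5*t^2*exp(-2*t)/2 - t*exp(-2*t) - 5*exp(-2*t)

Factor the denominator: s^3 + 6*s^2 + 12*s + 8 = (s + 2)^3.
Partial fraction decomposition gives [-5/(s + 2)] + [-1/(s + 2)^2] + [5/(s + 2)^3].
Invert each term: -5/(s + 2) ↔ -5e^(-2t); -1/(s + 2)^2 ↔ -t·e^(-2t); 5/(s + 2)^3 ↔ (5/2)t^2·e^(-2t).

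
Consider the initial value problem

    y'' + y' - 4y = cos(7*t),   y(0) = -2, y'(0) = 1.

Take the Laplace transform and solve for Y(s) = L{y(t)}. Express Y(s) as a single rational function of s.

Y(s) = (-2*s^3 - s^2 - 97*s - 49)/(s^4 + s^3 + 45*s^2 + 49*s - 196)

Laplace-transform each side.
With L{y''} = s^2 Y - s·y(0) - y'(0) and L{y'} = sY - y(0), with y(0) = -2, y'(0) = 1: the LHS transforms to (s^2 + s - 4)Y - (-2*s - 1).
The right side is L{cos(7*t)} = s/(s^2 + 49).
So (s^2 + s - 4)Y = s/(s^2 + 49) + (-2*s - 1).
Isolate Y and clear denominators.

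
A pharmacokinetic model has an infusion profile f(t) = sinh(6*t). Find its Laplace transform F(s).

L{sinh(6t)} = 6/(s^2 - 36).

F(s) = 6/(s^2 - 36)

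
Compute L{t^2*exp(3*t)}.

2/(s - 3)^3

L{e^(3t)} = 1/(s - 3).
Then apply L{t^2·g(t)} = (-1)^2 d^2/ds^2[G(s)] with G(s) = 1/(s - 3):
differentiating 2 times and applying the sign gives 2/(s - 3)^3.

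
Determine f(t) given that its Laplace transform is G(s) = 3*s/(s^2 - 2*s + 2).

f(t) = 3*exp(t)*sin(t) + 3*exp(t)*cos(t)

Complete the square in the denominator: s^2 - 2*s + 2 = (s - 1)^2 + 1^2.
Split the numerator to match: 3*s = 3·(s - 1) + 3·1.
Invert each term: 3·(s - 1)/((s - 1)^2 + 1) ↔ 3e^(t)cos(t); 3·1/((s - 1)^2 + 1) ↔ 3e^(t)sin(t).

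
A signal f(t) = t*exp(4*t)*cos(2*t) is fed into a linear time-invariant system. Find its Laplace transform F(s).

F(s) = (s - 6)*(s - 2)/(s^2 - 8*s + 20)^2

L{cos(2t)} = s/(s^2 + 4).
Multiplying by e^(4t) shifts s → s - 4, so L{exp(4*t)*cos(2*t)} = (s - 4)/((s - 4)^2 + 4).
Then apply L{t·g(t)} = -d/ds[G(s)] with G(s) = (s - 4)/((s - 4)^2 + 4):
differentiating 1 time and applying the sign gives (s - 6)*(s - 2)/(s^2 - 8*s + 20)^2.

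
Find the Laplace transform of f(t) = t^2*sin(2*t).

4*(3*s^2 - 4)/(s^2 + 4)^3

L{sin(2t)} = 2/(s^2 + 4).
Then apply L{t^2·g(t)} = (-1)^2 d^2/ds^2[G(s)] with G(s) = 2/(s^2 + 4):
differentiating 2 times and applying the sign gives 4*(3*s^2 - 4)/(s^2 + 4)^3.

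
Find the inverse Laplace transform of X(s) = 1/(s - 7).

Since L{e^(7t)} = 1/(s - 7), the inverse is exp(7*t).

exp(7*t)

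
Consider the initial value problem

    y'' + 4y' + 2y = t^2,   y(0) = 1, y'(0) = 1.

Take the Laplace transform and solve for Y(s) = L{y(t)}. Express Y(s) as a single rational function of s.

Transform both sides with L{·}.
Using L{y''} = s^2 Y - s·y(0) - y'(0) and L{y'} = sY - y(0), with y(0) = 1, y'(0) = 1, the left side becomes (s^2 + 4*s + 2)Y - (s + 5).
The right side is L{t^2} = 2/s^3.
So (s^2 + 4*s + 2)Y = 2/s^3 + (s + 5).
Isolate Y and clear denominators.

Y(s) = (s^4 + 5*s^3 + 2)/(s^5 + 4*s^4 + 2*s^3)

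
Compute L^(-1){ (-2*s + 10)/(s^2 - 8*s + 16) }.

2*t*exp(4*t) - 2*exp(4*t)

Factor the denominator: s^2 - 8*s + 16 = (s - 4)^2.
Partial fraction decomposition gives [-2/(s - 4)] + [2/(s - 4)^2].
Invert each term: -2/(s - 4) ↔ -2e^(4t); 2/(s - 4)^2 ↔ 2t·e^(4t).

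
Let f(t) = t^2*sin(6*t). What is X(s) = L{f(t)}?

X(s) = 36*(s^2 - 12)/(s^2 + 36)^3

L{sin(6t)} = 6/(s^2 + 36).
Then apply L{t^2·g(t)} = (-1)^2 d^2/ds^2[G(s)] with G(s) = 6/(s^2 + 36):
differentiating 2 times and applying the sign gives 36*(s^2 - 12)/(s^2 + 36)^3.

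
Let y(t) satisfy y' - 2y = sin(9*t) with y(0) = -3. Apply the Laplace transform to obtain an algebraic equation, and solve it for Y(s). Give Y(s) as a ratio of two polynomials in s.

Take the Laplace transform of both sides.
With L{y'} = sY - y(0) = sY - (-3): the LHS transforms to (s - 2)Y - (-3).
The right side is L{sin(9*t)} = 9/(s^2 + 81).
So (s - 2)Y = 9/(s^2 + 81) + (-3).
Isolate Y and clear denominators.

Y(s) = (-3*s^2 - 234)/(s^3 - 2*s^2 + 81*s - 162)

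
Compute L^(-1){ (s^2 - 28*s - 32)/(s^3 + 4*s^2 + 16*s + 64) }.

-5*sin(4*t) - 2*cos(4*t) + 3*exp(-4*t)

Factor the denominator: s^3 + 4*s^2 + 16*s + 64 = (s + 4)*(s^2 + 16).
Partial fraction decomposition gives [3/(s + 4)] + [-2*s/(s^2 + 16)] + [-20/(s^2 + 16)].
Invert each term: 3/(s + 4) ↔ 3e^(-4t); -2·s/(s^2 + 16) ↔ -2cos(4t); -5·4/(s^2 + 16) ↔ -5sin(4t).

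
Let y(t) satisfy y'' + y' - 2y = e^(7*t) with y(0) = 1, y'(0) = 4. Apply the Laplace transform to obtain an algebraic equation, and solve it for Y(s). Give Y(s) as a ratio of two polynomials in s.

Y(s) = (s^2 - 2*s - 34)/(s^3 - 6*s^2 - 9*s + 14)

Apply the Laplace transform to the equation.
Using L{y''} = s^2 Y - s·y(0) - y'(0) and L{y'} = sY - y(0), with y(0) = 1, y'(0) = 4, the left side becomes (s^2 + s - 2)Y - (s + 5).
The right side is L{e^(7*t)} = 1/(s - 7).
So (s^2 + s - 2)Y = 1/(s - 7) + (s + 5).
Solve for Y(s) and write it as one ratio of polynomials.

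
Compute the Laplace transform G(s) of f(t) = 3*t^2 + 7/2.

The transform is linear, so treat each term independently.
L{7/2} = (7/2)/s; (3)·[L{t^2} = 2!/s^3 = 2/s^3].

G(s) = 7/(2*s) + 6/s^3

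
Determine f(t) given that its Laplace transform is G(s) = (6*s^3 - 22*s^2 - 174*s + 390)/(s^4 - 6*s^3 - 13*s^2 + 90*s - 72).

f(t) = -exp(6*t) + 4*exp(3*t) + 4*exp(t) - exp(-4*t)

Factor the denominator: s^4 - 6*s^3 - 13*s^2 + 90*s - 72 = (s - 6)*(s - 3)*(s - 1)*(s + 4).
Partial fraction decomposition gives [-1/(s + 4)] + [4/(s - 1)] + [4/(s - 3)] + [-1/(s - 6)].
Invert each term: -1/(s + 4) ↔ -e^(-4t); 4/(s - 1) ↔ 4e^(t); 4/(s - 3) ↔ 4e^(3t); -1/(s - 6) ↔ -e^(6t).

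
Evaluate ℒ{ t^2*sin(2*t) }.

4*(3*s^2 - 4)/(s^2 + 4)^3

L{sin(2t)} = 2/(s^2 + 4).
Then apply L{t^2·g(t)} = (-1)^2 d^2/ds^2[G(s)] with G(s) = 2/(s^2 + 4):
differentiating 2 times and applying the sign gives 4*(3*s^2 - 4)/(s^2 + 4)^3.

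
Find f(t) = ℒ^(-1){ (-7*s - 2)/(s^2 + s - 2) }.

f(t) = -3*exp(t) - 4*exp(-2*t)

Factor the denominator: s^2 + s - 2 = (s - 1)*(s + 2).
Partial fraction decomposition gives [-3/(s - 1)] + [-4/(s + 2)].
Invert each term: -3/(s - 1) ↔ -3e^(t); -4/(s + 2) ↔ -4e^(-2t).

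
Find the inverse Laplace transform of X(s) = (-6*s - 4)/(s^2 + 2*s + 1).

2*t*exp(-t) - 6*exp(-t)

Factor the denominator: s^2 + 2*s + 1 = (s + 1)^2.
Partial fraction decomposition gives [-6/(s + 1)] + [2/(s + 1)^2].
Invert each term: -6/(s + 1) ↔ -6e^(-t); 2/(s + 1)^2 ↔ 2t·e^(-t).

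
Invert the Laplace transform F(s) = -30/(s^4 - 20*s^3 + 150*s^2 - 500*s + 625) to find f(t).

Rewrite the denominator: s^4 - 20*s^3 + 150*s^2 - 500*s + 625 = (s - 5)^4.
The form in (s - 5) signals a first-shifting-theorem factor e^(5t).
Since L{t^3} = 3!/s^4 = 6/s^4, the inverse is t^3*exp(5*t), scaled by -5.

f(t) = -5*t^3*exp(5*t)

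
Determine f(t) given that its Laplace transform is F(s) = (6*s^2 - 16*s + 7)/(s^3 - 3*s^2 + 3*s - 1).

f(t) = -3*t^2*exp(t)/2 - 4*t*exp(t) + 6*exp(t)

Factor the denominator: s^3 - 3*s^2 + 3*s - 1 = (s - 1)^3.
Partial fraction decomposition gives [6/(s - 1)] + [-4/(s - 1)^2] + [-3/(s - 1)^3].
Invert each term: 6/(s - 1) ↔ 6e^(t); -4/(s - 1)^2 ↔ -4t·e^(t); -3/(s - 1)^3 ↔ (-3/2)t^2·e^(t).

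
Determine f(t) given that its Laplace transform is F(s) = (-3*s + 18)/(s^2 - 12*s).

Rewrite the denominator: s^2 - 12*s = (s - 6)^2 - 36.
The form in (s - 6) signals a first-shifting-theorem factor e^(6t).
Since L{cosh(6t)} = s/(s^2 - 36), the inverse is e^(6*t)*cosh(6*t), scaled by -3.

f(t) = -3*exp(6*t)*cosh(6*t)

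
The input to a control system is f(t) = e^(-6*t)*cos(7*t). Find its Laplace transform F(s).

L{cos(7t)} = s/(s^2 + 49).
By the first shifting theorem, multiplying by e^(-6t) replaces s with s + 6.

F(s) = (s + 6)/((s + 6)^2 + 49)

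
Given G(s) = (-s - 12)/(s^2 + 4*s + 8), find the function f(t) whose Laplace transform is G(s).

Complete the square in the denominator: s^2 + 4*s + 8 = (s + 2)^2 + 2^2.
Split the numerator to match: -s - 12 = -1·(s + 2) - 5·2.
Invert each term: -1·(s + 2)/((s + 2)^2 + 4) ↔ -e^(-2t)cos(2t); -5·2/((s + 2)^2 + 4) ↔ -5e^(-2t)sin(2t).

f(t) = -5*exp(-2*t)*sin(2*t) - exp(-2*t)*cos(2*t)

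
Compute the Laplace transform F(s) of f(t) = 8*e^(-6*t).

F(s) = 8/(s + 6)

L{8} = 8/s.
By the first shifting theorem, multiplying by e^(-6t) replaces s with s + 6.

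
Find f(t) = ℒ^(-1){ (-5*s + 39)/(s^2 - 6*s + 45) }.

f(t) = 4*exp(3*t)*sin(6*t) - 5*exp(3*t)*cos(6*t)

Complete the square in the denominator: s^2 - 6*s + 45 = (s - 3)^2 + 6^2.
Split the numerator to match: -5*s + 39 = -5·(s - 3) + 4·6.
Invert each term: -5·(s - 3)/((s - 3)^2 + 36) ↔ -5e^(3t)cos(6t); 4·6/((s - 3)^2 + 36) ↔ 4e^(3t)sin(6t).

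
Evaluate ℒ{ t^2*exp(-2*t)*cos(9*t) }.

L{cos(9t)} = s/(s^2 + 81).
Multiplying by e^(-2t) shifts s → s + 2, so L{exp(-2*t)*cos(9*t)} = (s + 2)/((s + 2)^2 + 81).
Then apply L{t^2·g(t)} = (-1)^2 d^2/ds^2[H(s)] with H(s) = (s + 2)/((s + 2)^2 + 81):
differentiating 2 times and applying the sign gives 2*(s + 2)*(s^2 + 4*s - 239)/(s^2 + 4*s + 85)^3.

2*(s + 2)*(s^2 + 4*s - 239)/(s^2 + 4*s + 85)^3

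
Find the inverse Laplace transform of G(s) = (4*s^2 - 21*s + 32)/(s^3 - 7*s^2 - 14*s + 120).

5*exp(6*t) - 3*exp(5*t) + 2*exp(-4*t)

Factor the denominator: s^3 - 7*s^2 - 14*s + 120 = (s - 6)*(s - 5)*(s + 4).
Partial fraction decomposition gives [-3/(s - 5)] + [2/(s + 4)] + [5/(s - 6)].
Invert each term: -3/(s - 5) ↔ -3e^(5t); 2/(s + 4) ↔ 2e^(-4t); 5/(s - 6) ↔ 5e^(6t).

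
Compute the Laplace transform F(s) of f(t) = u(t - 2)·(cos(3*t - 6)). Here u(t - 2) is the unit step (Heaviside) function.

F(s) = s*exp(-2*s)/(s^2 + 9)

By the second shifting theorem, L{u(t - c)·g(t - c)} = e^(-cs)·G(s) with c = 2 and G(s) = L{g(t)}.
L{cos(3t)} = s/(s^2 + 9).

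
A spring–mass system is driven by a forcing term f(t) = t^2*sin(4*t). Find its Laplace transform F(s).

F(s) = 8*(3*s^2 - 16)/(s^2 + 16)^3

L{sin(4t)} = 4/(s^2 + 16).
Then apply L{t^2·g(t)} = (-1)^2 d^2/ds^2[G(s)] with G(s) = 4/(s^2 + 16):
differentiating 2 times and applying the sign gives 8*(3*s^2 - 16)/(s^2 + 16)^3.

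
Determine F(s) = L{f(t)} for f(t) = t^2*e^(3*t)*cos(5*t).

L{cos(5t)} = s/(s^2 + 25).
Multiplying by e^(3t) shifts s → s - 3, so L{e^(3*t)*cos(5*t)} = (s - 3)/((s - 3)^2 + 25).
Then apply L{t^2·g(t)} = (-1)^2 d^2/ds^2[G(s)] with G(s) = (s - 3)/((s - 3)^2 + 25):
differentiating 2 times and applying the sign gives 2*(s - 3)*(s^2 - 6*s - 66)/(s^2 - 6*s + 34)^3.

F(s) = 2*(s - 3)*(s^2 - 6*s - 66)/(s^2 - 6*s + 34)^3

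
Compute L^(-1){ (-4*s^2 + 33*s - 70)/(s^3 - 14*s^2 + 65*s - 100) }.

Factor the denominator: s^3 - 14*s^2 + 65*s - 100 = (s - 5)^2*(s - 4).
Partial fraction decomposition gives [-2/(s - 5)] + [-5/(s - 5)^2] + [-2/(s - 4)].
Invert each term: -2/(s - 5) ↔ -2e^(5t); -5/(s - 5)^2 ↔ -5t·e^(5t); -2/(s - 4) ↔ -2e^(4t).

-5*t*exp(5*t) - 2*exp(5*t) - 2*exp(4*t)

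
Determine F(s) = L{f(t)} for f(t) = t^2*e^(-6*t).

F(s) = 2/(s + 6)^3

L{e^(-6t)} = 1/(s + 6).
Then apply L{t^2·g(t)} = (-1)^2 d^2/ds^2[G(s)] with G(s) = 1/(s + 6):
differentiating 2 times and applying the sign gives 2/(s + 6)^3.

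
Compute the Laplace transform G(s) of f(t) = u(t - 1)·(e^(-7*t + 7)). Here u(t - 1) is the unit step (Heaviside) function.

G(s) = exp(-s)/(s + 7)

By the second shifting theorem, L{u(t - c)·g(t - c)} = e^(-cs)·H(s) with c = 1 and H(s) = L{g(t)}.
L{e^(-7t)} = 1/(s + 7).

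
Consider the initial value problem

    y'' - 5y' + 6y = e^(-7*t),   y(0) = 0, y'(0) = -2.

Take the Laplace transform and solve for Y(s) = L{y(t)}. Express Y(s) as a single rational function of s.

Y(s) = (-2*s - 13)/(s^3 + 2*s^2 - 29*s + 42)

Transform both sides with L{·}.
With L{y''} = s^2 Y - s·y(0) - y'(0) and L{y'} = sY - y(0), with y(0) = 0, y'(0) = -2: the LHS transforms to (s^2 - 5*s + 6)Y - (-2).
The right side is L{e^(-7*t)} = 1/(s + 7).
So (s^2 - 5*s + 6)Y = 1/(s + 7) + (-2).
Divide through and combine into a single rational function.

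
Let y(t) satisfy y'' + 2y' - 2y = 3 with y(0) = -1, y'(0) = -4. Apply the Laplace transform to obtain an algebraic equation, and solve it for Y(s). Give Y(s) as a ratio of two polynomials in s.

Laplace-transform each side.
The derivative rules (L{y''} = s^2 Y - s·y(0) - y'(0) and L{y'} = sY - y(0), with y(0) = -1, y'(0) = -4) turn the left side into (s^2 + 2*s - 2)Y - (-s - 6).
The right side is L{3} = 3/s.
So (s^2 + 2*s - 2)Y = 3/s + (-s - 6).
Solve for Y(s) and write it as one ratio of polynomials.

Y(s) = (-s^2 - 6*s + 3)/(s^3 + 2*s^2 - 2*s)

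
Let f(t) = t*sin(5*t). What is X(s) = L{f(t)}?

L{sin(5t)} = 5/(s^2 + 25).
Then apply L{t·g(t)} = -d/ds[G(s)] with G(s) = 5/(s^2 + 25):
differentiating 1 time and applying the sign gives 10*s/(s^2 + 25)^2.

X(s) = 10*s/(s^2 + 25)^2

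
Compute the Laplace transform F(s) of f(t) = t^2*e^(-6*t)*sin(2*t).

F(s) = 4*(3*s^2 + 36*s + 104)/(s^2 + 12*s + 40)^3

L{sin(2t)} = 2/(s^2 + 4).
Multiplying by e^(-6t) shifts s → s + 6, so L{e^(-6*t)*sin(2*t)} = 2/((s + 6)^2 + 4).
Then apply L{t^2·g(t)} = (-1)^2 d^2/ds^2[G(s)] with G(s) = 2/((s + 6)^2 + 4):
differentiating 2 times and applying the sign gives 4*(3*s^2 + 36*s + 104)/(s^2 + 12*s + 40)^3.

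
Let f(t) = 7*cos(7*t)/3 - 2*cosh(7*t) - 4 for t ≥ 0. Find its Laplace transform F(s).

F(s) = 7*s/(3*(s^2 + 49)) - 2*s/(s^2 - 49) - 4/s

The transform is linear, so treat each term independently.
L{-4} = -4/s; (-2)·[L{cosh(7t)} = s/(s^2 - 49)]; (7/3)·[L{cos(7t)} = s/(s^2 + 49)].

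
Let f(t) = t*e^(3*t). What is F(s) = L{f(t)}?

L{e^(3t)} = 1/(s - 3).
Then apply L{t·g(t)} = -d/ds[G(s)] with G(s) = 1/(s - 3):
differentiating 1 time and applying the sign gives (s - 3)^(-2).

F(s) = (s - 3)^(-2)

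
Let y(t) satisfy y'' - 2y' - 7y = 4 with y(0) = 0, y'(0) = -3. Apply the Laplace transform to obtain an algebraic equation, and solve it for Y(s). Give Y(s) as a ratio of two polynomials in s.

Y(s) = (-3*s + 4)/(s^3 - 2*s^2 - 7*s)

Apply the Laplace transform to the equation.
The derivative rules (L{y''} = s^2 Y - s·y(0) - y'(0) and L{y'} = sY - y(0), with y(0) = 0, y'(0) = -3) turn the left side into (s^2 - 2*s - 7)Y - (-3).
The right side is L{4} = 4/s.
So (s^2 - 2*s - 7)Y = 4/s + (-3).
Isolate Y and clear denominators.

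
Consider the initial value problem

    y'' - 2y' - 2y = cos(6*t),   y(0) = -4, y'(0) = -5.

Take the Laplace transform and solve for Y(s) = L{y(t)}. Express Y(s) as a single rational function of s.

Y(s) = (-4*s^3 + 3*s^2 - 143*s + 108)/(s^4 - 2*s^3 + 34*s^2 - 72*s - 72)

Apply the Laplace transform to the equation.
The derivative rules (L{y''} = s^2 Y - s·y(0) - y'(0) and L{y'} = sY - y(0), with y(0) = -4, y'(0) = -5) turn the left side into (s^2 - 2*s - 2)Y - (-4*s + 3).
The right side is L{cos(6*t)} = s/(s^2 + 36).
So (s^2 - 2*s - 2)Y = s/(s^2 + 36) + (-4*s + 3).
Solve for Y(s) and write it as one ratio of polynomials.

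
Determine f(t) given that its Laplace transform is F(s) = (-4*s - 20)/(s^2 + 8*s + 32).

f(t) = -exp(-4*t)*sin(4*t) - 4*exp(-4*t)*cos(4*t)

Complete the square in the denominator: s^2 + 8*s + 32 = (s + 4)^2 + 4^2.
Split the numerator to match: -4*s - 20 = -4·(s + 4) - 1·4.
Invert each term: -4·(s + 4)/((s + 4)^2 + 16) ↔ -4e^(-4t)cos(4t); -1·4/((s + 4)^2 + 16) ↔ -e^(-4t)sin(4t).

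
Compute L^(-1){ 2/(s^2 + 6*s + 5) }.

Rewrite the denominator: s^2 + 6*s + 5 = (s + 3)^2 - 4.
The form in (s + 3) signals a first-shifting-theorem factor e^(-3t).
Since L{sinh(2t)} = 2/(s^2 - 4), the inverse is e^(-3*t)*sinh(2*t).

exp(-3*t)*sinh(2*t)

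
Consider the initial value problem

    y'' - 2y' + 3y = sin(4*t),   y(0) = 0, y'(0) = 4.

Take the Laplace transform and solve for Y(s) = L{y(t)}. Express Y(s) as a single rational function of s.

Y(s) = (4*s^2 + 68)/(s^4 - 2*s^3 + 19*s^2 - 32*s + 48)

Transform both sides with L{·}.
With L{y''} = s^2 Y - s·y(0) - y'(0) and L{y'} = sY - y(0), with y(0) = 0, y'(0) = 4: the LHS transforms to (s^2 - 2*s + 3)Y - (4).
The right side is L{sin(4*t)} = 4/(s^2 + 16).
So (s^2 - 2*s + 3)Y = 4/(s^2 + 16) + (4).
Isolate Y and clear denominators.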